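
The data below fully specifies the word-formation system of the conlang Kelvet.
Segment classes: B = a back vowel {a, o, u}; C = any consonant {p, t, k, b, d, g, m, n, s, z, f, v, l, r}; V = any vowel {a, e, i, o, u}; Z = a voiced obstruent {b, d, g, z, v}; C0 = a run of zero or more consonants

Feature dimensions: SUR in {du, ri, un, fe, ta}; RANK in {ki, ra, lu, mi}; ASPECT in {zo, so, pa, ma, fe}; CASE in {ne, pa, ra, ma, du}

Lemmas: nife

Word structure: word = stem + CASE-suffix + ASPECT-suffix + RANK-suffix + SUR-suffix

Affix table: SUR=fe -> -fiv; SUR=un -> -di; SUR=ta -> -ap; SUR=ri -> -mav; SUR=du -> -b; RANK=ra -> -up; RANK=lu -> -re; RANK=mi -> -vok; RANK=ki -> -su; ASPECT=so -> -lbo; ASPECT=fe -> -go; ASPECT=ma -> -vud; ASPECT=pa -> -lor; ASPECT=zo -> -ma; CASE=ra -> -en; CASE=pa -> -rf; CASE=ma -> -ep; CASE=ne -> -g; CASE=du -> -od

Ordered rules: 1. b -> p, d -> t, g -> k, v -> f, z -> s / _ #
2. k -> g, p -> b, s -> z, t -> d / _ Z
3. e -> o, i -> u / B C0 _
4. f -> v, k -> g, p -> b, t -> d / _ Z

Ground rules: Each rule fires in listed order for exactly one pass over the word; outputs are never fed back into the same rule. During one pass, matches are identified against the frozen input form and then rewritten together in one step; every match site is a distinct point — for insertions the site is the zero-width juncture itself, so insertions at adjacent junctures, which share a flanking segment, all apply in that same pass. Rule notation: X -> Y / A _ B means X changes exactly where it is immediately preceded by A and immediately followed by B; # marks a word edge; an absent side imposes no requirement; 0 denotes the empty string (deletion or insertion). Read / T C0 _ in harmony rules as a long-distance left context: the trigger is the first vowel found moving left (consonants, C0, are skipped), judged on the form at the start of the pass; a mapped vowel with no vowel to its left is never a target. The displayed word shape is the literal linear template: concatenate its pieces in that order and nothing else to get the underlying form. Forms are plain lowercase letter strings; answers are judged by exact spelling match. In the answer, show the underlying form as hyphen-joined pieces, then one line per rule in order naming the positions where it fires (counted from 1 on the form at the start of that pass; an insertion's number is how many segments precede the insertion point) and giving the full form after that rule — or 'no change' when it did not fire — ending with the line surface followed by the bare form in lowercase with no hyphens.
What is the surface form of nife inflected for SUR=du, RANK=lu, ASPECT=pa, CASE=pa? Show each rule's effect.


underlying: nife-rf-lor-re-b
1. b -> p, d -> t, g -> k, v -> f, z -> s / _ #: fires at position(s) 12: niferflorrep
2. k -> g, p -> b, s -> z, t -> d / _ Z: no change
3. e -> o, i -> u / B C0 _: fires at position(s) 11: niferflorrop
4. f -> v, k -> g, p -> b, t -> d / _ Z: no change
surface: niferflorrop


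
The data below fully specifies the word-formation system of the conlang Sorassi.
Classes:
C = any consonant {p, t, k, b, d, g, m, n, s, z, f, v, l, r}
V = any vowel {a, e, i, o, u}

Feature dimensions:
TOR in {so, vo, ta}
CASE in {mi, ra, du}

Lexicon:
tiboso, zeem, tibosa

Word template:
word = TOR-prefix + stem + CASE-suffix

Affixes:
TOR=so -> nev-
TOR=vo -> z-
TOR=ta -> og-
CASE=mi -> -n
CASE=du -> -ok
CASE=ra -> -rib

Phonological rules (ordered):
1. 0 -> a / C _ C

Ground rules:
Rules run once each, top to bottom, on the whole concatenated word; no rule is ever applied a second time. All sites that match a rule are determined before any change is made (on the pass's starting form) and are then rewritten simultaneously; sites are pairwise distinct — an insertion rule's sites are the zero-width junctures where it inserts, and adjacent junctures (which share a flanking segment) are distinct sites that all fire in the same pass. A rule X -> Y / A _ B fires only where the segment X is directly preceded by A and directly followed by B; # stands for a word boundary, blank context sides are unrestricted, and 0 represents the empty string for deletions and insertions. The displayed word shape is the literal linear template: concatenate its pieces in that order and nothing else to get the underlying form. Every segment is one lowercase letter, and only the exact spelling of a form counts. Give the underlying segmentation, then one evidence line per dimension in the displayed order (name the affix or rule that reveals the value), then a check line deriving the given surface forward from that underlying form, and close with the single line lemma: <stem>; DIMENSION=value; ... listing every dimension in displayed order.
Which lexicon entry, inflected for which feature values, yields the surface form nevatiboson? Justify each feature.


underlying: nev-tiboso-n
TOR=so - signalled by the affix nev-
CASE=mi - signalled by the affix -n
check: nevtiboson -> nevatiboson
lemma: tiboso; TOR=so; CASE=mi


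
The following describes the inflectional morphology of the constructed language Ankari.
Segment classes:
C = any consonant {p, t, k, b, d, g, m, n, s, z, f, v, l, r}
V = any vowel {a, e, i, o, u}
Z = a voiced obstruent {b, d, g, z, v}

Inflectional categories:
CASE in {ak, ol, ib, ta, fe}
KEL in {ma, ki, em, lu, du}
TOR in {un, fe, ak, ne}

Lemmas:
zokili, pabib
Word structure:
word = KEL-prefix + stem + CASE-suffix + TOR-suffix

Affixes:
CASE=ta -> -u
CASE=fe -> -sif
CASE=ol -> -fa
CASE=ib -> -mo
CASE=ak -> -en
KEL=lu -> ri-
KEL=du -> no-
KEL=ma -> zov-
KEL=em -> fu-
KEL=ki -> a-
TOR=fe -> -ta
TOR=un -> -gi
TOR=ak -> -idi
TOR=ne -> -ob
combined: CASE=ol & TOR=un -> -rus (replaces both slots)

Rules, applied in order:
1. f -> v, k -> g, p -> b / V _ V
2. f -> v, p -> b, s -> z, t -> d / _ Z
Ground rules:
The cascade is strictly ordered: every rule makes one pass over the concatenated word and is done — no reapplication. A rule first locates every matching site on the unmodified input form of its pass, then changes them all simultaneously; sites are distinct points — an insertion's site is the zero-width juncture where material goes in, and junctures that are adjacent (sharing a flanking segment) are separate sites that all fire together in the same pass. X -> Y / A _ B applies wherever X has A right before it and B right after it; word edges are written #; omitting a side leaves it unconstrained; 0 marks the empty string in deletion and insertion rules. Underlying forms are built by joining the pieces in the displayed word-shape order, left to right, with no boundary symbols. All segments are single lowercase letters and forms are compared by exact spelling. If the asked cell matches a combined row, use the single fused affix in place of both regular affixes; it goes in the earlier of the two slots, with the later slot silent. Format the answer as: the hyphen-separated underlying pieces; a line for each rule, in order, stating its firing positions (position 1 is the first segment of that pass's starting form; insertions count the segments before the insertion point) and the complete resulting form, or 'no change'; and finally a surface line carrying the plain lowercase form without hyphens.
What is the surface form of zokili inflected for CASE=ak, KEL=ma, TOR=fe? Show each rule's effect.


underlying: zov-zokili-en-ta
1. f -> v, k -> g, p -> b / V _ V: fires at position(s) 6: zovzogilienta
2. f -> v, p -> b, s -> z, t -> d / _ Z: no change
surface: zovzogilienta


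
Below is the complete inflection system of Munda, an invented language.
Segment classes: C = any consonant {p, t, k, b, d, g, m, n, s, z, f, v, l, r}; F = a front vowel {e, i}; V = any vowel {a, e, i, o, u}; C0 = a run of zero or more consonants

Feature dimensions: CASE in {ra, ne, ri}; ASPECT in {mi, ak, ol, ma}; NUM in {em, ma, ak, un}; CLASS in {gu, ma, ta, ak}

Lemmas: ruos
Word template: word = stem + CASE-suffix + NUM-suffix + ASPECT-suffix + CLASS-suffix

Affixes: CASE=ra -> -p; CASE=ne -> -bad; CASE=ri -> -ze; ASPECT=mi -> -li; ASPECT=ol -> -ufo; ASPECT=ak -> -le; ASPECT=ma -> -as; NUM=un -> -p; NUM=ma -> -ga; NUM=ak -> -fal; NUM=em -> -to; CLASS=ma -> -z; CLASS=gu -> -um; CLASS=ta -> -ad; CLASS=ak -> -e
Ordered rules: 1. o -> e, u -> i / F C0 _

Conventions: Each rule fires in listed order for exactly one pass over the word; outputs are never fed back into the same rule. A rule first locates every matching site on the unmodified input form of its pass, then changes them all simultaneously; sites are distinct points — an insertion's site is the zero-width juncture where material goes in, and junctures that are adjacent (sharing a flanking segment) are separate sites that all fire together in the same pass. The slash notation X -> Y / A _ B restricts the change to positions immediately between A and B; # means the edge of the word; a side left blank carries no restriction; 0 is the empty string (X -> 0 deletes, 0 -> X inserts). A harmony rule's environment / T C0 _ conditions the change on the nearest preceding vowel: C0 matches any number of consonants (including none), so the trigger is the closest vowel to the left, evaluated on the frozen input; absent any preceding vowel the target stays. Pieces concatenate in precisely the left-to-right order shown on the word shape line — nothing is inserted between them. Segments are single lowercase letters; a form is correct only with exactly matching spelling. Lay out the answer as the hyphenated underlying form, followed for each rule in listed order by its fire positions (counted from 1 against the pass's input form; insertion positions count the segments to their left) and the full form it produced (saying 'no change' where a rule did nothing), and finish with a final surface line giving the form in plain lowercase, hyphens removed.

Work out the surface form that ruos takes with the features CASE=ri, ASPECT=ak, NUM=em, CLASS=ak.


underlying: ruos-ze-to-le-e
1. o -> e, u -> i / F C0 _: fires at position(s) 8: ruoszetelee
surface: ruoszetelee


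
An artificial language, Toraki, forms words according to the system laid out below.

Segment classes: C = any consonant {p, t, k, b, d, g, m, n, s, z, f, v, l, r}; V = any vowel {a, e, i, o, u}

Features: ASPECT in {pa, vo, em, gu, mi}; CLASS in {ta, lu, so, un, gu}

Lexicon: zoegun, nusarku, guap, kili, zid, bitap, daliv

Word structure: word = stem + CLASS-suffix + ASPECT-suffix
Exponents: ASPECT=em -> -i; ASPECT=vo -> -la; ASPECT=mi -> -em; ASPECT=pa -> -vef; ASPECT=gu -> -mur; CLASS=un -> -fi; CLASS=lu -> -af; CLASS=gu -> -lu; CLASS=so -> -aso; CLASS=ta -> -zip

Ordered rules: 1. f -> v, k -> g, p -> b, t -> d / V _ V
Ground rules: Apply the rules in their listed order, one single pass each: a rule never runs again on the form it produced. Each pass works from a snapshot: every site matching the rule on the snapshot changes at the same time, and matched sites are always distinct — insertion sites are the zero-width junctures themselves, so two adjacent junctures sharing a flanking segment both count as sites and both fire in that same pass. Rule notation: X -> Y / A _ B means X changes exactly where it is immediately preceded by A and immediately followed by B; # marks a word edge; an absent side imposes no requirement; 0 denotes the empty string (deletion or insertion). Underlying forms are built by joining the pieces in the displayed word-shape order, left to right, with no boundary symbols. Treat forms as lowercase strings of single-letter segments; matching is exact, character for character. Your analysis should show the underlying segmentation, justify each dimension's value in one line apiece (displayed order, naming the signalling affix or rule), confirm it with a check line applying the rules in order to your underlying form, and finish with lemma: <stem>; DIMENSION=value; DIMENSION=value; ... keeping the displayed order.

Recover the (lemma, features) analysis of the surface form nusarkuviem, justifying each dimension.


underlying: nusarku-fi-em
ASPECT=mi - signalled by the affix -em
CLASS=un - signalled by the affix -fi
check: nusarkufiem -> nusarkuviem
lemma: nusarku; ASPECT=mi; CLASS=un


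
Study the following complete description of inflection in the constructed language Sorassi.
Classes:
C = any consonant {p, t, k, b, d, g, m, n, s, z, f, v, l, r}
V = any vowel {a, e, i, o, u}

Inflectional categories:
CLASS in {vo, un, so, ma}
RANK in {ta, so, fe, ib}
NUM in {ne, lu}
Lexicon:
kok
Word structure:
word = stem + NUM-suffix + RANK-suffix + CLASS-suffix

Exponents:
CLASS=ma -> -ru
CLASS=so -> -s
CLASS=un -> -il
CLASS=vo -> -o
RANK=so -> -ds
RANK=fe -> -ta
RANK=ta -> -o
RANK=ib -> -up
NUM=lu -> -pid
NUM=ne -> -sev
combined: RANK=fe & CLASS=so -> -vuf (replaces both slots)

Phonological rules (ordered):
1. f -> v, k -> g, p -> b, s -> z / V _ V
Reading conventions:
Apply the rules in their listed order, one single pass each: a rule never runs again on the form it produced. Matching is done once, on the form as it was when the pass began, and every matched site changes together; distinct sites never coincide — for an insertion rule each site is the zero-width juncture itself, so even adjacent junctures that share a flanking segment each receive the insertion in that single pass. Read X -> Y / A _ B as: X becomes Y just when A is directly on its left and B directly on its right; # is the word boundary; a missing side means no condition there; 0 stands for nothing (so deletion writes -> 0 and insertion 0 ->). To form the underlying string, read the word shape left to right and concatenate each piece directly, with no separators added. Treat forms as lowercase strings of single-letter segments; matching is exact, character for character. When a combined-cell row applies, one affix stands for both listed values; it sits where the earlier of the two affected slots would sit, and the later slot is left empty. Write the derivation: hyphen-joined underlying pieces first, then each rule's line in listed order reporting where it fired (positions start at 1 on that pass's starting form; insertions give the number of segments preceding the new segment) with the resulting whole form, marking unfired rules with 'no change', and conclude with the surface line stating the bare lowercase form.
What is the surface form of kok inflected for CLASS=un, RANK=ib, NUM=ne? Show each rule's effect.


underlying: kok-sev-up-il
1. f -> v, k -> g, p -> b, s -> z / V _ V: fires at position(s) 8: koksevubil
surface: koksevubil


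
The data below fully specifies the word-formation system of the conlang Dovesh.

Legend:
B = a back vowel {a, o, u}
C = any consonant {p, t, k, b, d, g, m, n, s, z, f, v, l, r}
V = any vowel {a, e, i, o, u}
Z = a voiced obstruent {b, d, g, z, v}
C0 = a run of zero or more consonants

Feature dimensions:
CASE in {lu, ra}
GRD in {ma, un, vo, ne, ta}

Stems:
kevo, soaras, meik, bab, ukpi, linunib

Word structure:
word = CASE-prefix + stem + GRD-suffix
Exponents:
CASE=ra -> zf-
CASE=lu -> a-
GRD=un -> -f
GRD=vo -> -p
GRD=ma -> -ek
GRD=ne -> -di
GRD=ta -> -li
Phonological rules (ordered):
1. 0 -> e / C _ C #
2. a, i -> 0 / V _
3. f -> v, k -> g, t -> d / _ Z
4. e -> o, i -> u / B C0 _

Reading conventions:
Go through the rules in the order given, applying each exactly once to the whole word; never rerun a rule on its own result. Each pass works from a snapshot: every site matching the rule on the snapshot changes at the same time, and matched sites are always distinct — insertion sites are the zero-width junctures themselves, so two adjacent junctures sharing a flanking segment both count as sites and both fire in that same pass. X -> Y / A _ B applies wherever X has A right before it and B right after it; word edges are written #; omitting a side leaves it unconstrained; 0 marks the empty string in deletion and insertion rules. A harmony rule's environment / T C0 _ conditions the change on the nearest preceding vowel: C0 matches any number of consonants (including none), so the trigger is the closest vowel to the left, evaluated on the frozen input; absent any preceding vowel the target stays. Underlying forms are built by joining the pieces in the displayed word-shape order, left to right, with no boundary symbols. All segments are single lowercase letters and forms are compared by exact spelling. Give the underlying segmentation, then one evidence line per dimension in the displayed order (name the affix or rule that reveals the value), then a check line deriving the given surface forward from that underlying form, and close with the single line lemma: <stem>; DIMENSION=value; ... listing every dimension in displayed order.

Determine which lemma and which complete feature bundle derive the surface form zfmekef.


underlying: zf-meik-f
CASE=ra - signalled by the affix zf-
GRD=un - signalled by the affix -f
check: zfmeikf -> zfmeikef -> zfmekef -> zfmekef -> zfmekef
lemma: meik; CASE=ra; GRD=un


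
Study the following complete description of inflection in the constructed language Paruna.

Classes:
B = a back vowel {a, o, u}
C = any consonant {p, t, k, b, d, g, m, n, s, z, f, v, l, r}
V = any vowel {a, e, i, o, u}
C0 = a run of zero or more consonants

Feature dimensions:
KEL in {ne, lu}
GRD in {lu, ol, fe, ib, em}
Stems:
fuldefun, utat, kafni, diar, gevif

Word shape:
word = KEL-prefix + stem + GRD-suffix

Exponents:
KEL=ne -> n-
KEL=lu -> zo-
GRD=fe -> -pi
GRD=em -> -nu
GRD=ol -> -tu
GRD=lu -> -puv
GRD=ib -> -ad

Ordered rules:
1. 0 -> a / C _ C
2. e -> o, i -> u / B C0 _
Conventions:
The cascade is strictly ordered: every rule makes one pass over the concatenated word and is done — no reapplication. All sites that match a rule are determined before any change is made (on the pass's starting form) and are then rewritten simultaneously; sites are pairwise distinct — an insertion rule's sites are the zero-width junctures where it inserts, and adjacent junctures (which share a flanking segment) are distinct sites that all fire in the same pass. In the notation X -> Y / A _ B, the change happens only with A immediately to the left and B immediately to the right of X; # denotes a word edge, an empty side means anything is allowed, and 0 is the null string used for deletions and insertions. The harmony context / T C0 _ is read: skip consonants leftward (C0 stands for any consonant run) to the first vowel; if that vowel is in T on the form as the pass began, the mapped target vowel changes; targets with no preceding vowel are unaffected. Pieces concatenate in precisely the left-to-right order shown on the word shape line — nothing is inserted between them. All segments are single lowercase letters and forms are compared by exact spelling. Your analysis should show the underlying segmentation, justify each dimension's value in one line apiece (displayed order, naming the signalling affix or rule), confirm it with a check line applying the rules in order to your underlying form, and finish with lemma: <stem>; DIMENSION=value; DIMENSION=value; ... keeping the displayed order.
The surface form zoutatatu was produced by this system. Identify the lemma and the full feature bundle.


underlying: zo-utat-tu
KEL=lu - signalled by the affix zo-
GRD=ol - signalled by the affix -tu
check: zoutattu -> zoutatatu -> zoutatatu
lemma: utat; KEL=lu; GRD=ol


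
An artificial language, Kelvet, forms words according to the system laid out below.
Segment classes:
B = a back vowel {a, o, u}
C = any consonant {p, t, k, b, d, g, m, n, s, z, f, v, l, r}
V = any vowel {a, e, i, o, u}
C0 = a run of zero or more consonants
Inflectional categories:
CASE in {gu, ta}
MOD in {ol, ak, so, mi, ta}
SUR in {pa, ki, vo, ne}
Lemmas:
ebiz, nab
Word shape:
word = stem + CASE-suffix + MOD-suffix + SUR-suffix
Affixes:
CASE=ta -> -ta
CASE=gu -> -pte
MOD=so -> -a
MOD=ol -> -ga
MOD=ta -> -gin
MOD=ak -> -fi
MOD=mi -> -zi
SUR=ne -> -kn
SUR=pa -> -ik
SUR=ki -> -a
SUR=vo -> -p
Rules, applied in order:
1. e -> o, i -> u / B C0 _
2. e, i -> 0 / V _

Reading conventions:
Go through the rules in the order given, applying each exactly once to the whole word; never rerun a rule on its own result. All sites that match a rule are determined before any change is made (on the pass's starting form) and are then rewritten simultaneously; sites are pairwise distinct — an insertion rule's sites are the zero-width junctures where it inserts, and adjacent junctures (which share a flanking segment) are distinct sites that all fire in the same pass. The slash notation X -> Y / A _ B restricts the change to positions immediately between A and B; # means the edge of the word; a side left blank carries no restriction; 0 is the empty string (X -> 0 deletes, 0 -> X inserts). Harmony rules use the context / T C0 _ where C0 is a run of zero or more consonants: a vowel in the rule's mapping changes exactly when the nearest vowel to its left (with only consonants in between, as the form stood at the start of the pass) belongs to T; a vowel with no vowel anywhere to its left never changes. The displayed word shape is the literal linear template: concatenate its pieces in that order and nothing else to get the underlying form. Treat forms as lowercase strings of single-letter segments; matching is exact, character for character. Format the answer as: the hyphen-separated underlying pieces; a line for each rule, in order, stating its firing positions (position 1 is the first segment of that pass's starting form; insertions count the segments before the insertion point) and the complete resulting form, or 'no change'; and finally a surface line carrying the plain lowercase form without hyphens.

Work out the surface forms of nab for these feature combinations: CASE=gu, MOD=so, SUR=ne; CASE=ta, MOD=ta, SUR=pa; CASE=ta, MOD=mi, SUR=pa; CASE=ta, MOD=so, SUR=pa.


cell CASE=gu, MOD=so, SUR=ne:
underlying: nab-pte-a-kn
1. e -> o, i -> u / B C0 _: fires at position(s) 6: nabptoakn
2. e, i -> 0 / V _: no change
surface: nabptoakn

cell CASE=ta, MOD=ta, SUR=pa:
underlying: nab-ta-gin-ik
1. e -> o, i -> u / B C0 _: fires at position(s) 7: nabtagunik
2. e, i -> 0 / V _: no change
surface: nabtagunik

cell CASE=ta, MOD=mi, SUR=pa:
underlying: nab-ta-zi-ik
1. e -> o, i -> u / B C0 _: fires at position(s) 7: nabtazuik
2. e, i -> 0 / V _: fires at position(s) 8: nabtazuk
surface: nabtazuk

cell CASE=ta, MOD=so, SUR=pa:
underlying: nab-ta-a-ik
1. e -> o, i -> u / B C0 _: fires at position(s) 7: nabtaauk
2. e, i -> 0 / V _: no change
surface: nabtaauk


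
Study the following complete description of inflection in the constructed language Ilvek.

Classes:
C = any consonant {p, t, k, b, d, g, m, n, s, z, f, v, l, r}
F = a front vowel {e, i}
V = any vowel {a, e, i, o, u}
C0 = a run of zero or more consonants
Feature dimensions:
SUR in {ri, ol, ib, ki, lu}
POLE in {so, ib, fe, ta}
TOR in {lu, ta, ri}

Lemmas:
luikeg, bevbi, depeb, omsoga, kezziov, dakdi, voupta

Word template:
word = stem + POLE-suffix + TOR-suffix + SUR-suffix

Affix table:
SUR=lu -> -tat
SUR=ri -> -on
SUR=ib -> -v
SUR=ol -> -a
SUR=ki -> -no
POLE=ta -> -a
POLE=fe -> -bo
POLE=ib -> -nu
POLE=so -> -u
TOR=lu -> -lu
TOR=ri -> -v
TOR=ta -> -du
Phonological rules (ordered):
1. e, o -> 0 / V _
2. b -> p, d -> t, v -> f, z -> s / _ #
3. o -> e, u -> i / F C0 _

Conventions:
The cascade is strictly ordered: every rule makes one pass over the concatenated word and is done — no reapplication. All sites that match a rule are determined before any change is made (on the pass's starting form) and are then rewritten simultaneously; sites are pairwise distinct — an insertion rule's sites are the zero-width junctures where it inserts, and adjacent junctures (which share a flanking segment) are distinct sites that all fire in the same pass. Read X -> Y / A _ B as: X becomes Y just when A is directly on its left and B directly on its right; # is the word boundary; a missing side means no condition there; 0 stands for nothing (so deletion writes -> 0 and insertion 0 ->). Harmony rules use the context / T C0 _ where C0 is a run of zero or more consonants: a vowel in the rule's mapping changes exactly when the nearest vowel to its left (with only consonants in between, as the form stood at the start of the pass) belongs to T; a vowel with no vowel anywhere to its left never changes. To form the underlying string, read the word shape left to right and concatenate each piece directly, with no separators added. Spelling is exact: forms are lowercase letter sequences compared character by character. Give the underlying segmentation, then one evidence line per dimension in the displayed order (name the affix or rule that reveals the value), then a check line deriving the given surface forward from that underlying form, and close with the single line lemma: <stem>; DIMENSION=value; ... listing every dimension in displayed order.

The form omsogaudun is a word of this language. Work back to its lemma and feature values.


underlying: omsoga-u-du-on
SUR=ri - signalled by the affix -on
POLE=so - signalled by the affix -u
TOR=ta - signalled by the affix -du
check: omsogauduon -> omsogaudun -> omsogaudun -> omsogaudun
lemma: omsoga; SUR=ri; POLE=so; TOR=ta


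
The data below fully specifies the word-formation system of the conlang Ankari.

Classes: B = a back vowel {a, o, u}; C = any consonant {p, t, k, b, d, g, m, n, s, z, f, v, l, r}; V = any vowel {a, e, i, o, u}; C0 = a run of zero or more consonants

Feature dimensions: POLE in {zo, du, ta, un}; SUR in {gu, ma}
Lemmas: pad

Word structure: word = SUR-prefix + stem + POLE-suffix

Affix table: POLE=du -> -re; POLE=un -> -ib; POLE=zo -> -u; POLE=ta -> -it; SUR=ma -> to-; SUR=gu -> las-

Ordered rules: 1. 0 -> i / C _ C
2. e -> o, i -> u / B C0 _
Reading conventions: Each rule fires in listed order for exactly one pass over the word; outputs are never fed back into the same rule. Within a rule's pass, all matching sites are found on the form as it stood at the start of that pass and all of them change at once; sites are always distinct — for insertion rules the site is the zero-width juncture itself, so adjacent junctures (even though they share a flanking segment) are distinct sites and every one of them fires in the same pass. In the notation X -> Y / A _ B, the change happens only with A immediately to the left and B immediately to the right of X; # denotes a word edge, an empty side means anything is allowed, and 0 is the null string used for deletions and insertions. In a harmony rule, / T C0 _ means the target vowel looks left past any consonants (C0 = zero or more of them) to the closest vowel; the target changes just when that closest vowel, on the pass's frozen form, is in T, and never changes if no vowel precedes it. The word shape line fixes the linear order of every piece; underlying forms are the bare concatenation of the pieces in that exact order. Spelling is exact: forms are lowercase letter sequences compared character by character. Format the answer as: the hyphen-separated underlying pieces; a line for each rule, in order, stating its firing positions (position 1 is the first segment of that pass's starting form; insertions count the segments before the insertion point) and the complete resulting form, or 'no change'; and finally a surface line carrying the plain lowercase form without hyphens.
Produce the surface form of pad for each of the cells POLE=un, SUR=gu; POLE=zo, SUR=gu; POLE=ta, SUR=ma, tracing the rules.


cell POLE=un, SUR=gu:
underlying: las-pad-ib
1. 0 -> i / C _ C: inserts after position(s) 3: lasipadib
2. e -> o, i -> u / B C0 _: fires at position(s) 4, 8: lasupadub
surface: lasupadub

cell POLE=zo, SUR=gu:
underlying: las-pad-u
1. 0 -> i / C _ C: inserts after position(s) 3: lasipadu
2. e -> o, i -> u / B C0 _: fires at position(s) 4: lasupadu
surface: lasupadu

cell POLE=ta, SUR=ma:
underlying: to-pad-it
1. 0 -> i / C _ C: no change
2. e -> o, i -> u / B C0 _: fires at position(s) 6: topadut
surface: topadut


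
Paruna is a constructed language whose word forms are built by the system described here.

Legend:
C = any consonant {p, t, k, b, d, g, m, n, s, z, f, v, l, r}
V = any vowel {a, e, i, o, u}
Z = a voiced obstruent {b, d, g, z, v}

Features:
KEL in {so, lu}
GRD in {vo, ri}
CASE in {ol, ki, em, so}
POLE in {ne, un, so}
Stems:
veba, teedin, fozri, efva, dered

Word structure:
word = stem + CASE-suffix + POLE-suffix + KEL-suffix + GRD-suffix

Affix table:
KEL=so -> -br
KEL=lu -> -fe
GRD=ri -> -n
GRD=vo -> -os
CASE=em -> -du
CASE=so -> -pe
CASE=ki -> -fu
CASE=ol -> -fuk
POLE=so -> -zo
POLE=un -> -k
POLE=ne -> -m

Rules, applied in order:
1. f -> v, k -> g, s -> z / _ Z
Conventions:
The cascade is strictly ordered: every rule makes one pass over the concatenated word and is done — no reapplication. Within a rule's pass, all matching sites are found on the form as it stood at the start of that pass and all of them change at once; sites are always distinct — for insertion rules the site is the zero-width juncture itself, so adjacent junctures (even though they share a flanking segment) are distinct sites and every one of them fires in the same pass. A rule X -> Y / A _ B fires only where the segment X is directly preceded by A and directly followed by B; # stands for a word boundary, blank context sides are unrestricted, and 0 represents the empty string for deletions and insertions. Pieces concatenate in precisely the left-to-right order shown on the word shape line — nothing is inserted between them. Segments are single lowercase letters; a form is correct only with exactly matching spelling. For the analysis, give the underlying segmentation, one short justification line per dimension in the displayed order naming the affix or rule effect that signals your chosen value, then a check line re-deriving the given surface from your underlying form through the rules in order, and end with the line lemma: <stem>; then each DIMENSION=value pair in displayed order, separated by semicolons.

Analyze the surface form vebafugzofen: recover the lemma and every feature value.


underlying: veba-fuk-zo-fe-n
KEL=lu - signalled by the affix -fe
GRD=ri - signalled by the affix -n
CASE=ol - signalled by the affix -fuk
POLE=so - signalled by the affix -zo
check: vebafukzofen -> vebafugzofen
lemma: veba; KEL=lu; GRD=ri; CASE=ol; POLE=so


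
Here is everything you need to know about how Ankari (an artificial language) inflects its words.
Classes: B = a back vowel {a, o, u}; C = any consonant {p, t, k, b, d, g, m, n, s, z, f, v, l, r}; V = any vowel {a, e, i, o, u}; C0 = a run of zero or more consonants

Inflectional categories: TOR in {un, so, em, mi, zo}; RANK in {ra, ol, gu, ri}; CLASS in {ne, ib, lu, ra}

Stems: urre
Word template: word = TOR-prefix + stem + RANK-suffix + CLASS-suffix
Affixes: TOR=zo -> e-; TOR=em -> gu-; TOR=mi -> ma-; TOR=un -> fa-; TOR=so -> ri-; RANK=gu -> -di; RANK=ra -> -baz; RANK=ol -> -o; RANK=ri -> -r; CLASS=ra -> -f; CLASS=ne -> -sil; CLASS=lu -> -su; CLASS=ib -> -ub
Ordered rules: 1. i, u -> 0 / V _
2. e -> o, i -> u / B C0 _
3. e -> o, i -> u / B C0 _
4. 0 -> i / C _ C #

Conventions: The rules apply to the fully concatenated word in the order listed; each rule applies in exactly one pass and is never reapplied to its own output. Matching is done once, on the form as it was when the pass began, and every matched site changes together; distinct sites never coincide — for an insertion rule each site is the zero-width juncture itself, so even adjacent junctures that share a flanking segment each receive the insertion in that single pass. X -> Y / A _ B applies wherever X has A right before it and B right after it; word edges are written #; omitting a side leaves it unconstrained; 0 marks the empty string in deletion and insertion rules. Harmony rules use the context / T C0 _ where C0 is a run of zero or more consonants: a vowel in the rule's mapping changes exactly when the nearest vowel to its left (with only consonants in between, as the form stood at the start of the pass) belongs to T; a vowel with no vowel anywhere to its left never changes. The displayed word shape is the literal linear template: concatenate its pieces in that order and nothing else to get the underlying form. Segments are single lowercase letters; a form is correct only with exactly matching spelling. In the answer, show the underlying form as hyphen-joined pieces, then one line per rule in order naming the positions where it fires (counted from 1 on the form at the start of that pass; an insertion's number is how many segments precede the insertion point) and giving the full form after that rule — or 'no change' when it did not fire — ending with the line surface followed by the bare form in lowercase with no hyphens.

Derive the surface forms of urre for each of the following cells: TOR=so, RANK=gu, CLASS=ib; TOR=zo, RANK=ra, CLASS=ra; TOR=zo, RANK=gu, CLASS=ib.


cell TOR=so, RANK=gu, CLASS=ib:
underlying: ri-urre-di-ub
1. i, u -> 0 / V _: fires at position(s) 3, 9: rirredib
2. e -> o, i -> u / B C0 _: no change
3. e -> o, i -> u / B C0 _: no change
4. 0 -> i / C _ C #: no change
surface: rirredib

cell TOR=zo, RANK=ra, CLASS=ra:
underlying: e-urre-baz-f
1. i, u -> 0 / V _: fires at position(s) 2: errebazf
2. e -> o, i -> u / B C0 _: no change
3. e -> o, i -> u / B C0 _: no change
4. 0 -> i / C _ C #: inserts after position(s) 7: errebazif
surface: errebazif

cell TOR=zo, RANK=gu, CLASS=ib:
underlying: e-urre-di-ub
1. i, u -> 0 / V _: fires at position(s) 2, 8: erredib
2. e -> o, i -> u / B C0 _: no change
3. e -> o, i -> u / B C0 _: no change
4. 0 -> i / C _ C #: no change
surface: erredib


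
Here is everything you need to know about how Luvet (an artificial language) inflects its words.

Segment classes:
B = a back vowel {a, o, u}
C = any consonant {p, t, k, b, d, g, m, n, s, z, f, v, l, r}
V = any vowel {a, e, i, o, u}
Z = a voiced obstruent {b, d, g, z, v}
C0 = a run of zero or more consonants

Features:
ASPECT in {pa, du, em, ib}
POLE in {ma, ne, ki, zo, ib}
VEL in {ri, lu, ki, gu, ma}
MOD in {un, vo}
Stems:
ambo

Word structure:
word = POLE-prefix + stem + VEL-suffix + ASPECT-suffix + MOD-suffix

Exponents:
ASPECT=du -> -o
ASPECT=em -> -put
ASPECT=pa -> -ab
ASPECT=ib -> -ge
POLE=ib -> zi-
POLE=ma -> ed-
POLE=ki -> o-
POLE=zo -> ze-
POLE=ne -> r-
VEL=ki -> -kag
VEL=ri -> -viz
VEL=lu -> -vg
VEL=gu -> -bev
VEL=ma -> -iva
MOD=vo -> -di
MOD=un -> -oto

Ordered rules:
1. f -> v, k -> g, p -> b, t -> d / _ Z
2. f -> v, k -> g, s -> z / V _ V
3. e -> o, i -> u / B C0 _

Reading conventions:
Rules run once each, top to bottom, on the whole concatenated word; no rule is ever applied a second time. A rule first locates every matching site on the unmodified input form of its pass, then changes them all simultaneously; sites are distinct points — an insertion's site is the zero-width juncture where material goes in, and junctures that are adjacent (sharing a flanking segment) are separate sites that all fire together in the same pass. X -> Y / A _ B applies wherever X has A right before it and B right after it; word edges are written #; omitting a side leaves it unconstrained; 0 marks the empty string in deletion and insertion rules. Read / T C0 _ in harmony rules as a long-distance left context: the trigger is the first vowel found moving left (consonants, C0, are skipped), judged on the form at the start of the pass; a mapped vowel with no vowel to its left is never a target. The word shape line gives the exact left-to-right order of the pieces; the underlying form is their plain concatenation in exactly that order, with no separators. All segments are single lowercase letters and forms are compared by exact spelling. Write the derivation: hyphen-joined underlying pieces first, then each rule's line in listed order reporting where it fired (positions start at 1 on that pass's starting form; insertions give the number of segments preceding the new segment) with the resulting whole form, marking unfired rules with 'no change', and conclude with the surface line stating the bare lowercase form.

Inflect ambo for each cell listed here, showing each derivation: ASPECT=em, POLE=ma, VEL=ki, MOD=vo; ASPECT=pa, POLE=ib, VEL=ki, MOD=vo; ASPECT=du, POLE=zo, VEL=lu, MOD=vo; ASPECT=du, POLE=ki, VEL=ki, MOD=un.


cell ASPECT=em, POLE=ma, VEL=ki, MOD=vo:
underlying: ed-ambo-kag-put-di
1. f -> v, k -> g, p -> b, t -> d / _ Z: fires at position(s) 12: edambokagpuddi
2. f -> v, k -> g, s -> z / V _ V: fires at position(s) 7: edambogagpuddi
3. e -> o, i -> u / B C0 _: fires at position(s) 14: edambogagpuddu
surface: edambogagpuddu

cell ASPECT=pa, POLE=ib, VEL=ki, MOD=vo:
underlying: zi-ambo-kag-ab-di
1. f -> v, k -> g, p -> b, t -> d / _ Z: no change
2. f -> v, k -> g, s -> z / V _ V: fires at position(s) 7: ziambogagabdi
3. e -> o, i -> u / B C0 _: fires at position(s) 13: ziambogagabdu
surface: ziambogagabdu

cell ASPECT=du, POLE=zo, VEL=lu, MOD=vo:
underlying: ze-ambo-vg-o-di
1. f -> v, k -> g, p -> b, t -> d / _ Z: no change
2. f -> v, k -> g, s -> z / V _ V: no change
3. e -> o, i -> u / B C0 _: fires at position(s) 11: zeambovgodu
surface: zeambovgodu

cell ASPECT=du, POLE=ki, VEL=ki, MOD=un:
underlying: o-ambo-kag-o-oto
1. f -> v, k -> g, p -> b, t -> d / _ Z: no change
2. f -> v, k -> g, s -> z / V _ V: fires at position(s) 6: oambogagooto
3. e -> o, i -> u / B C0 _: no change
surface: oambogagooto


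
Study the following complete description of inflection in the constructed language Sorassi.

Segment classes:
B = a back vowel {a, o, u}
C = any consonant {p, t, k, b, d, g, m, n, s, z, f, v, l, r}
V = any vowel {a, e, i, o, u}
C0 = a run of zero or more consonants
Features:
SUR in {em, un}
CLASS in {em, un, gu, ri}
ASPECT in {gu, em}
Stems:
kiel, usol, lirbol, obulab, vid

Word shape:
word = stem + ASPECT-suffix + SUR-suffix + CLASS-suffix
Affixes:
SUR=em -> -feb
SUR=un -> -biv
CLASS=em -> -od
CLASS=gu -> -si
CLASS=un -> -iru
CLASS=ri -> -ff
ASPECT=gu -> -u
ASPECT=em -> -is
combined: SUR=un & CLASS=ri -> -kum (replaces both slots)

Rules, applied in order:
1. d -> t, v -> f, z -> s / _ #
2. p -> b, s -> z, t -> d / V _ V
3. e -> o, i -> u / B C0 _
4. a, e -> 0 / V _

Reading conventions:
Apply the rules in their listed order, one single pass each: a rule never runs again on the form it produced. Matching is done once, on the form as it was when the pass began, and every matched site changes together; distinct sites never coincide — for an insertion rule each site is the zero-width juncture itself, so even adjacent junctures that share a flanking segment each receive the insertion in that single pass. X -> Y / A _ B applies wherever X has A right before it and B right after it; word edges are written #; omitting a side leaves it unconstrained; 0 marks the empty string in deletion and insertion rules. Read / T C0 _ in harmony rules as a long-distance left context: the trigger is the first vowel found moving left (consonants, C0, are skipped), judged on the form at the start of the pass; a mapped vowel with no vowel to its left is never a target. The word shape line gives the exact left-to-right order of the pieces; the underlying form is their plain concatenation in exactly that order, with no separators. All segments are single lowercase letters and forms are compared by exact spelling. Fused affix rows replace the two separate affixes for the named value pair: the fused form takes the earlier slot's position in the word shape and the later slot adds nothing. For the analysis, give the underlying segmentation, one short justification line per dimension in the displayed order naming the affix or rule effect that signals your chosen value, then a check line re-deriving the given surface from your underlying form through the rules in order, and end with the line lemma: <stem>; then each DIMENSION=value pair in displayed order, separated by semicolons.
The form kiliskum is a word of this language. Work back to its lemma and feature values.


underlying: kiel-is-kum
SUR=un - signalled by the combined affix row
CLASS=ri - signalled by the combined affix row
ASPECT=em - signalled by the affix -is
check: kieliskum -> kieliskum -> kieliskum -> kieliskum -> kiliskum
lemma: kiel; SUR=un; CLASS=ri; ASPECT=em


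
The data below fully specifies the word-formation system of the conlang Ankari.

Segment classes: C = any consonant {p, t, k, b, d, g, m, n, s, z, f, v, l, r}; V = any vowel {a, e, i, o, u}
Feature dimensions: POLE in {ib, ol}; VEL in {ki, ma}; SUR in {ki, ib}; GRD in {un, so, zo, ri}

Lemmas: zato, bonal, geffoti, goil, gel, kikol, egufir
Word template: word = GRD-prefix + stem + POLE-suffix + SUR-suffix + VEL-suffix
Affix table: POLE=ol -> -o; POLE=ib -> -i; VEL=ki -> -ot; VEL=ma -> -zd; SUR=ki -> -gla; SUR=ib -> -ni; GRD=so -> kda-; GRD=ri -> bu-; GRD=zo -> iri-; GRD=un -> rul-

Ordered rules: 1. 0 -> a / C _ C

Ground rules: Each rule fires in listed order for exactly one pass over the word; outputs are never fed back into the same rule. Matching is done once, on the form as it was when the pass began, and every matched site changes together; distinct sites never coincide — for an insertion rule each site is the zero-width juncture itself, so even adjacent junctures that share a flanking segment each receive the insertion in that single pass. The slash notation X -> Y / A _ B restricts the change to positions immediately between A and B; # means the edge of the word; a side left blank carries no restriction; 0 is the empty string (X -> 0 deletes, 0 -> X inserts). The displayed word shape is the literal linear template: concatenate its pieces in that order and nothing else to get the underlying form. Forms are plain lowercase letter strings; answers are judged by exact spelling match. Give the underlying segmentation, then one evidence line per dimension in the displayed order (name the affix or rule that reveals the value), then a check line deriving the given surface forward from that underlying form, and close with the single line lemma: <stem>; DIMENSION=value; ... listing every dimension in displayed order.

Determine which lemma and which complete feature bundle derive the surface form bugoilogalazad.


underlying: bu-goil-o-gla-zd
POLE=ol - signalled by the affix -o
VEL=ma - signalled by the affix -zd
SUR=ki - signalled by the affix -gla
GRD=ri - signalled by the affix bu-
check: bugoiloglazd -> bugoilogalazad
lemma: goil; POLE=ol; VEL=ma; SUR=ki; GRD=ri
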